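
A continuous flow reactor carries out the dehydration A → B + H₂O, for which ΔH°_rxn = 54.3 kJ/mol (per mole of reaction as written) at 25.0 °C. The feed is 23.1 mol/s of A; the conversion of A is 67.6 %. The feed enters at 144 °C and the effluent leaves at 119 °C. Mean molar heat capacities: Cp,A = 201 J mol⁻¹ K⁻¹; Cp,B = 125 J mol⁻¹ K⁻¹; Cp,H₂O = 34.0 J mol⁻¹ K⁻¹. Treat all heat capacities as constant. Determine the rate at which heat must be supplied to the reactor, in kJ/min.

Q_in = 40200 kJ/min

Extent of reaction ξ = 0.676 × 23.1 = 15.616 mol/s
Reaction term: ξ·ΔH°_rxn = 15.616 × 54.3 = 847.93 kJ/s
Sensible, feed 144→25 °C: -552.53 kJ/s
Outlet flows (mol/s): A 7.4844, B 15.616, H₂O 15.616
Sensible, products 25→119 °C: 374.8 kJ/s
Q = ΔH = 670.2 kJ/s = 670.2 kW
Heat supplied = 40212 kJ/min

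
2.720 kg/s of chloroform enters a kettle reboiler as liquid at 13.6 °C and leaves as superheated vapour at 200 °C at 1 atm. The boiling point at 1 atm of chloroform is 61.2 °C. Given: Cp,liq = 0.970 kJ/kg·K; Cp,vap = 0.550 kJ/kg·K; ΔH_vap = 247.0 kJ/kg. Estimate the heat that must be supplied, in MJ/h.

Q = 3620 MJ/h

liquid 13.6→61.2 °C: 46.172 kJ/kg
vaporisation at 61.2 °C: 247 kJ/kg
vapour 61.2→200 °C: 76.34 kJ/kg
Δh = 46.172 + 247 + 76.34 = 369.51 kJ/kg
Q = ṁ·Δh = 2.720 kg/s × 369.51 kJ/kg = 1005.1 kJ/s
|Q| = 1005.1 kW = 3618.3 MJ/h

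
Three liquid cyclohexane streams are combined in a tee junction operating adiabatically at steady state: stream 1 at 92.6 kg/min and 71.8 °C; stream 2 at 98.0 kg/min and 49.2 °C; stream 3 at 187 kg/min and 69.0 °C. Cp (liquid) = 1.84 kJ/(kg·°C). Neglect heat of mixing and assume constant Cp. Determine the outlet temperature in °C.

T_out = 64.5 °C

Energy balance with Q = 0: Σ ṁᵢCp,ᵢ(T_out − Tᵢ) = 0
T_out = Σ ṁᵢCp,ᵢTᵢ / Σ ṁᵢCp,ᵢ
      = 44847 / 694.78 = 64.548 °C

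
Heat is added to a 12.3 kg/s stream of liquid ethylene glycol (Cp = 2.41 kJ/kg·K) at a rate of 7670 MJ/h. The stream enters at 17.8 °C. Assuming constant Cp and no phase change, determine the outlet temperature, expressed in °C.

Q = 7670 MJ/h = 2130.6 kJ/s
ΔT = Q/(ṁ·Cp) = 2130.6/(12.3×2.41) = 71.874 K
T_out = 17.8 + 71.874 = 89.674 °C

T_out = 89.7 °C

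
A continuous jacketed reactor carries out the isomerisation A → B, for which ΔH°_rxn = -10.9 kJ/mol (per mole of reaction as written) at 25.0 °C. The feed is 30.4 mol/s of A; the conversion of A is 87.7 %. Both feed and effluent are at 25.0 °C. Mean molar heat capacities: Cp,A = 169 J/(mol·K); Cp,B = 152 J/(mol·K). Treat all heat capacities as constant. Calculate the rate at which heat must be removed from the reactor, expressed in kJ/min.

Q_out = 17400 kJ/min

Extent of reaction ξ = 0.877 × 30.4 = 26.661 mol/s
Reaction term: ξ·ΔH°_rxn = 26.661 × -10.9 = -290.6 kJ/s
Q = ΔH = -290.6 kJ/s = -290.6 kW
Heat removed = 17436 kJ/min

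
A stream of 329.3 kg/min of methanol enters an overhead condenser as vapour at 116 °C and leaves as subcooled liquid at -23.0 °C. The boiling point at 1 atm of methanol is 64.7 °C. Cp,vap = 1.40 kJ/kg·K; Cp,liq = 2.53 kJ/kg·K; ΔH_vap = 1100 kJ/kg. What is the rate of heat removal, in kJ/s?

vapour 116→64.7 °C: -71.82 kJ/kg
condensation at 64.7 °C: -1100 kJ/kg
liquid 64.7→-23.0 °C: -221.88 kJ/kg
Δh = -71.82 + -1100 + -221.88 = -1393.7 kJ/kg
Q = ṁ·Δh = 329.3 kg/min × -1393.7 kJ/kg = -458950 kJ/min
|Q| = 7649.1 kW

Q_c = 7650 kJ/s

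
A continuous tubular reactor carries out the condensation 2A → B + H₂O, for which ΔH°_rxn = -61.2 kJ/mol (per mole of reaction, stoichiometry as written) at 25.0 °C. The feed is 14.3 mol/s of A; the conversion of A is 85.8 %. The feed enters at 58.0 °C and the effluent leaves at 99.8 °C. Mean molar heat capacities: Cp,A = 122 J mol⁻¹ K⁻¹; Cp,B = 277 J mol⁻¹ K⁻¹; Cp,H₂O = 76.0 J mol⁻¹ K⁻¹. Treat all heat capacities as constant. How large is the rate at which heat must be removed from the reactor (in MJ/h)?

Extent of reaction ξ = 0.858 × 14.3 / 2 = 6.1347 mol/s
Reaction term: ξ·ΔH°_rxn = 6.1347 × -61.2 = -375.44 kJ/s
Sensible, feed 58.0→25 °C: -57.572 kJ/s
Outlet flows (mol/s): A 2.0306, B 6.1347, H₂O 6.1347
Sensible, products 25→99.8 °C: 180.51 kJ/s
Q = ΔH = -252.5 kJ/s = -252.5 kW
Heat removed = 909.01 MJ/h

Q_out = 909 MJ/h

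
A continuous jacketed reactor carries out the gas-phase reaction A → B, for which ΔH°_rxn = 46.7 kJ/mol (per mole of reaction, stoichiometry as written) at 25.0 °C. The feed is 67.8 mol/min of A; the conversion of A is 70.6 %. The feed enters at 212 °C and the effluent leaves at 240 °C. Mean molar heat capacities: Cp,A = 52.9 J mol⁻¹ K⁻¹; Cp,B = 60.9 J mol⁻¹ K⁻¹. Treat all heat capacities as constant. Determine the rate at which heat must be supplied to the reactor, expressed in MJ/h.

Extent of reaction ξ = 0.706 × 67.8 = 47.867 mol/min
Reaction term: ξ·ΔH°_rxn = 47.867 × 46.7 = 2235.4 kJ/min
Sensible, feed 212→25 °C: -670.7 kJ/min
Outlet flows (mol/min): A 19.933, B 47.867
Sensible, products 25→240 °C: 853.45 kJ/min
Q = ΔH = 2418.1 kJ/min = 40.302 kW
Heat supplied = 145.09 MJ/h

Q_in = 145 MJ/h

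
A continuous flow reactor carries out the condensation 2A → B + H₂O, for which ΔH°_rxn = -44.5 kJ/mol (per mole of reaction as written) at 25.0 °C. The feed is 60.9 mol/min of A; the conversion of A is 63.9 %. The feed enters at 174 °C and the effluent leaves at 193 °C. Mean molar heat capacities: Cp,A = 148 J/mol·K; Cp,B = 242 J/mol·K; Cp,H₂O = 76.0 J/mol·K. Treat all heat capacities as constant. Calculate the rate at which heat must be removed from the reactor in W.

Q_out = 10400 W

Extent of reaction ξ = 0.639 × 60.9 / 2 = 19.458 mol/min
Reaction term: ξ·ΔH°_rxn = 19.458 × -44.5 = -865.86 kJ/min
Sensible, feed 174→25 °C: -1343 kJ/min
Outlet flows (mol/min): A 21.985, B 19.458, H₂O 19.458
Sensible, products 25→193 °C: 1586.1 kJ/min
Q = ΔH = -622.7 kJ/min = -10.378 kW
Heat removed = 10378 W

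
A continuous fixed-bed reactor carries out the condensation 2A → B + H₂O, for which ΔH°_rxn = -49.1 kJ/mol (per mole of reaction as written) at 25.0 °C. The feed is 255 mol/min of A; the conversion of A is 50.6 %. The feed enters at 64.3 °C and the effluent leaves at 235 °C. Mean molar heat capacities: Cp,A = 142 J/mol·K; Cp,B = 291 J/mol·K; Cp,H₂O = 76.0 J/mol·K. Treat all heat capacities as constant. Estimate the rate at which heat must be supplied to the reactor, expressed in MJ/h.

Extent of reaction ξ = 0.506 × 255 / 2 = 64.515 mol/min
Reaction term: ξ·ΔH°_rxn = 64.515 × -49.1 = -3167.7 kJ/min
Sensible, feed 64.3→25 °C: -1423.1 kJ/min
Outlet flows (mol/min): A 125.97, B 64.515, H₂O 64.515
Sensible, products 25→235 °C: 8728.6 kJ/min
Q = ΔH = 4137.9 kJ/min = 68.964 kW
Heat supplied = 248.27 MJ/h

Q_in = 248 MJ/h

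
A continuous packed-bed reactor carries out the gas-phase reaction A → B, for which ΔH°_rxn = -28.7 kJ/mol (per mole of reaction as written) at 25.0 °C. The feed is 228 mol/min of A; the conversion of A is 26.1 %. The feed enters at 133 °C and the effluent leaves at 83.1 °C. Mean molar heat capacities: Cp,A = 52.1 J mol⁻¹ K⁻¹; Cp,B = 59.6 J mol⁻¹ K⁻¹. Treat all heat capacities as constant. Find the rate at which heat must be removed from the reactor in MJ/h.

Q_out = 136 MJ/h

Extent of reaction ξ = 0.261 × 228 = 59.508 mol/min
Reaction term: ξ·ΔH°_rxn = 59.508 × -28.7 = -1707.9 kJ/min
Sensible, feed 133→25 °C: -1282.9 kJ/min
Outlet flows (mol/min): A 168.49, B 59.508
Sensible, products 25→83.1 °C: 716.09 kJ/min
Q = ΔH = -2274.7 kJ/min = -37.912 kW
Heat removed = 136.48 MJ/h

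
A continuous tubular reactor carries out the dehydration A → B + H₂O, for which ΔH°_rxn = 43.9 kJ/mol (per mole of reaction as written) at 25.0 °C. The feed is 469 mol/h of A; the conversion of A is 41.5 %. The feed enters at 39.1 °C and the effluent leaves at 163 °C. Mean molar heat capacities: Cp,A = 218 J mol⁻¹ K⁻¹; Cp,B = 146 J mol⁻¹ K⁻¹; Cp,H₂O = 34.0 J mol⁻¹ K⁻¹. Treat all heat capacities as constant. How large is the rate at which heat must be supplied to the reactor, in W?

Q_in = 5610 W

Extent of reaction ξ = 0.415 × 469 = 194.63 mol/h
Reaction term: ξ·ΔH°_rxn = 194.63 × 43.9 = 8544.5 kJ/h
Sensible, feed 39.1→25 °C: -1441.6 kJ/h
Outlet flows (mol/h): A 274.37, B 194.63, H₂O 194.63
Sensible, products 25→163 °C: 13089 kJ/h
Q = ΔH = 20192 kJ/h = 5.6088 kW
Heat supplied = 5608.8 W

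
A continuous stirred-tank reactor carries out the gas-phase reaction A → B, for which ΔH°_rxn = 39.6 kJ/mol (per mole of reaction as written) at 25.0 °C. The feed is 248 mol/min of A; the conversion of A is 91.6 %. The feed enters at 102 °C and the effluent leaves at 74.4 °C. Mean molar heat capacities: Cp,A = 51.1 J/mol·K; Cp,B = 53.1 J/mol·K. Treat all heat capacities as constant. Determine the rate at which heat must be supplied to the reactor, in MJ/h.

Extent of reaction ξ = 0.916 × 248 = 227.17 mol/min
Reaction term: ξ·ΔH°_rxn = 227.17 × 39.6 = 8995.9 kJ/min
Sensible, feed 102→25 °C: -975.81 kJ/min
Outlet flows (mol/min): A 20.832, B 227.17
Sensible, products 25→74.4 °C: 648.48 kJ/min
Q = ΔH = 8668.5 kJ/min = 144.48 kW
Heat supplied = 520.11 MJ/h

Q_in = 520 MJ/h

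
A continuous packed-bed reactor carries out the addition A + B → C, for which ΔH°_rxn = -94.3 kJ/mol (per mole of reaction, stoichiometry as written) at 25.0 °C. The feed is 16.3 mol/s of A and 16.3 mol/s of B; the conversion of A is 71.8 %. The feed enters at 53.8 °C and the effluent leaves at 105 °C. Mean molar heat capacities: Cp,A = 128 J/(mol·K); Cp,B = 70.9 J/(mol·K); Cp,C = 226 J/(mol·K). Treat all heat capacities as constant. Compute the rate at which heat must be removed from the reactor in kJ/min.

Extent of reaction ξ = 0.718 × 16.3 = 11.703 mol/s
Reaction term: ξ·ΔH°_rxn = 11.703 × -94.3 = -1103.6 kJ/s
Sensible, feed 53.8→25 °C: -93.372 kJ/s
Outlet flows (mol/s): A 4.5966, B 4.5966, C 11.703
Sensible, products 25→105 °C: 284.74 kJ/s
Q = ΔH = -912.26 kJ/s = -912.26 kW
Heat removed = 54736 kJ/min

Q_out = 54700 kJ/min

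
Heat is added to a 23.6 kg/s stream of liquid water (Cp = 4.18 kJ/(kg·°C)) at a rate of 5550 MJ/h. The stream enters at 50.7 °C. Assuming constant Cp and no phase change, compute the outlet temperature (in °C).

Q = 5550 MJ/h = 1541.7 kJ/s
ΔT = Q/(ṁ·Cp) = 1541.7/(23.6×4.18) = 15.628 K
T_out = 50.7 + 15.628 = 66.328 °C

T_out = 66.3 °C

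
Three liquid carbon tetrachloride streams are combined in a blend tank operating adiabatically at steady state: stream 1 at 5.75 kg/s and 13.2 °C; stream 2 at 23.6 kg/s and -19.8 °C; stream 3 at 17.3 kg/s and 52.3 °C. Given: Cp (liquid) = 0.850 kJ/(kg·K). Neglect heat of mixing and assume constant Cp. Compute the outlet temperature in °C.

T_out = 11.0 °C

Energy balance with Q = 0: Σ ṁᵢCp,ᵢ(T_out − Tᵢ) = 0
T_out = Σ ṁᵢCp,ᵢTᵢ / Σ ṁᵢCp,ᵢ
      = 436.4 / 39.653 = 11.006 °C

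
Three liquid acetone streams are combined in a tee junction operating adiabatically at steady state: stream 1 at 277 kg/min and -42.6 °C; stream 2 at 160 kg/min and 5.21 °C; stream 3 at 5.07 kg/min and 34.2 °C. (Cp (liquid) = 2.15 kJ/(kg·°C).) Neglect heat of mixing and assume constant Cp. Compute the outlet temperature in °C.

T_out = -24.4 °C

Adiabatic, steady state ⇒ Σ ṁᵢCp,ᵢ(T_out − Tᵢ) = 0
T_out = Σ ṁᵢCp,ᵢTᵢ / Σ ṁᵢCp,ᵢ
      = -23205 / 950.45 = -24.415 °C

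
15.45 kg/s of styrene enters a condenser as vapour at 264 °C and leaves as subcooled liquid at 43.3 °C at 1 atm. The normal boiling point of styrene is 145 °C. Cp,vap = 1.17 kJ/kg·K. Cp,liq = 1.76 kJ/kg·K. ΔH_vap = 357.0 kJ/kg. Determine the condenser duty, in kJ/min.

vapour 264→145 °C: -139.23 kJ/kg
condensation at 145 °C: -357 kJ/kg
liquid 145→43.3 °C: -178.99 kJ/kg
Δh = -139.23 + -357 + -178.99 = -675.22 kJ/kg
Q = ṁ·Δh = 15.45 kg/s × -675.22 kJ/kg = -10432 kJ/s
|Q| = 10432 kW = 625930 kJ/min

Q_c = 626000 kJ/min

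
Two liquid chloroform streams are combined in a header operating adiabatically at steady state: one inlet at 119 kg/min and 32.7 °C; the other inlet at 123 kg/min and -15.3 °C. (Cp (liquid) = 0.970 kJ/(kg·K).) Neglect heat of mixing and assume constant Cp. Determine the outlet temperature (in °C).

Energy balance with Q = 0: Σ ṁᵢCp,ᵢ(T_out − Tᵢ) = 0
Σ ṁᵢCp,ᵢTᵢ = 119×0.970×32.7 + 123×0.970×-15.3 = 1949.1
Σ ṁᵢCp,ᵢ = 119×0.970 + 123×0.970 = 234.74
T_out = 1949.1 / 234.74 = 8.3033 °C

T_out = 8.30 °C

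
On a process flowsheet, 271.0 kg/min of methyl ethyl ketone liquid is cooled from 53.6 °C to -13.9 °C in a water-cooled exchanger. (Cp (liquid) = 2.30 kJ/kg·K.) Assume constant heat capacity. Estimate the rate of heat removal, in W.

Q = ṁ·Cp·ΔT = 271.0 × 2.30 × (-13.9 − 53.6) = -42073 kJ/min
Converting: 42073 / 60 s = 701.21 kW
Cooling duty = 701210 W

Q_c = 701000 W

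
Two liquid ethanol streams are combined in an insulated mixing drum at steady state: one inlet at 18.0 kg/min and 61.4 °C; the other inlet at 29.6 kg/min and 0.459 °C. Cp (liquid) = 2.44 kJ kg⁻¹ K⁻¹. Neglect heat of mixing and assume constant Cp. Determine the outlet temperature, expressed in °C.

T_out = 23.5 °C

No heat crosses the boundary, so H_out = H_in.
Σ ṁᵢCp,ᵢTᵢ = 18.0×2.44×61.4 + 29.6×2.44×0.459 = 2729.8
Σ ṁᵢCp,ᵢ = 18.0×2.44 + 29.6×2.44 = 116.14
T_out = 2729.8 / 116.14 = 23.504 °C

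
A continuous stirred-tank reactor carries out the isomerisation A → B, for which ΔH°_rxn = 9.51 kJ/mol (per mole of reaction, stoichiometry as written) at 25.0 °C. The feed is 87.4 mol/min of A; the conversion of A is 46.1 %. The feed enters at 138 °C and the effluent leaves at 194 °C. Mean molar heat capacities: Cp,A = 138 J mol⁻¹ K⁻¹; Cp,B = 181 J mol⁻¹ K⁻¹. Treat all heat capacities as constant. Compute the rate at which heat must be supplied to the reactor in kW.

Extent of reaction ξ = 0.461 × 87.4 = 40.291 mol/min
Reaction term: ξ·ΔH°_rxn = 40.291 × 9.51 = 383.17 kJ/min
Sensible, feed 138→25 °C: -1362.9 kJ/min
Outlet flows (mol/min): A 47.109, B 40.291
Sensible, products 25→194 °C: 2331.1 kJ/min
Q = ΔH = 1351.4 kJ/min = 22.523 kW
Heat supplied = 22.523 kW

Q_in = 22.5 kW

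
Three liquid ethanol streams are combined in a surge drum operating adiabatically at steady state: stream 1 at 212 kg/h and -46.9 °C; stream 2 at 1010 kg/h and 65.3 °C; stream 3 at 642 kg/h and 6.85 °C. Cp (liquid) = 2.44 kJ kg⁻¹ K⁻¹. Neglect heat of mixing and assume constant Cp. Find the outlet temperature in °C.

Adiabatic, steady state ⇒ Σ ṁᵢCp,ᵢ(T_out − Tᵢ) = 0
T_out = Σ ṁᵢCp,ᵢTᵢ / Σ ṁᵢCp,ᵢ
      = 147400 / 4548.2 = 32.408 °C

T_out = 32.4 °C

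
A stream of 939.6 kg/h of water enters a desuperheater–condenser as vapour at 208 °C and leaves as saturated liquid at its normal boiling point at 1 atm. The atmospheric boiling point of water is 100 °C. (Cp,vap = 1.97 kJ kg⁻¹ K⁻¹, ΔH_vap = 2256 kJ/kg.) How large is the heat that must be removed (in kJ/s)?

vapour 208→100 °C: -212.76 kJ/kg
condensation at 100 °C: -2256 kJ/kg
Δh = -212.76 + -2256 = -2468.8 kJ/kg
Q = ṁ·Δh = 939.6 kg/h × -2468.8 kJ/kg = -2.3196e+06 kJ/h
|Q| = 644.35 kW

Q_c = 644 kJ/s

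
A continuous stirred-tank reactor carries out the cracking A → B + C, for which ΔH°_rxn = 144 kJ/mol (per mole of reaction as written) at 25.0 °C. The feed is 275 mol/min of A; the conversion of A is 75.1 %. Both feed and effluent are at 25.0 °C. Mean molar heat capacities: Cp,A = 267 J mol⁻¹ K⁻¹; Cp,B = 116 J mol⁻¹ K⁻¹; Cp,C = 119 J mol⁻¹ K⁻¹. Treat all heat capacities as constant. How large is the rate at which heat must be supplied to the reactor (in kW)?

Extent of reaction ξ = 0.751 × 275 = 206.53 mol/min
Reaction term: ξ·ΔH°_rxn = 206.53 × 144 = 29740 kJ/min
Q = ΔH = 29740 kJ/min = 495.66 kW
Heat supplied = 495.66 kW

Q_in = 496 kW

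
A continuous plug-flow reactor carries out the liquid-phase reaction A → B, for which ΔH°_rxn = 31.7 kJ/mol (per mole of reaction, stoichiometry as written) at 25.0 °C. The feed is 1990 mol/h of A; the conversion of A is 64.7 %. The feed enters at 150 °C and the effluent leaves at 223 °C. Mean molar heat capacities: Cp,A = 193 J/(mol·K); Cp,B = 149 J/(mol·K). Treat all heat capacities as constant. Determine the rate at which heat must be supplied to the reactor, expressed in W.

Extent of reaction ξ = 0.647 × 1990 = 1287.5 mol/h
Reaction term: ξ·ΔH°_rxn = 1287.5 × 31.7 = 40815 kJ/h
Sensible, feed 150→25 °C: -48009 kJ/h
Outlet flows (mol/h): A 702.47, B 1287.5
Sensible, products 25→223 °C: 64829 kJ/h
Q = ΔH = 57635 kJ/h = 16.01 kW
Heat supplied = 16010 W

Q_in = 16000 W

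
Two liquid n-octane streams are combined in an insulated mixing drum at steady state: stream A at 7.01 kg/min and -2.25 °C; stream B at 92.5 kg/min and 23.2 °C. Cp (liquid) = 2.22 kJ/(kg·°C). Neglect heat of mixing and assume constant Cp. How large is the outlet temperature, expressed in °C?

T_out = 21.4 °C

No heat crosses the boundary, so H_out = H_in.
T_out = Σ ṁᵢCp,ᵢTᵢ / Σ ṁᵢCp,ᵢ
      = 4729.1 / 220.91 = 21.407 °C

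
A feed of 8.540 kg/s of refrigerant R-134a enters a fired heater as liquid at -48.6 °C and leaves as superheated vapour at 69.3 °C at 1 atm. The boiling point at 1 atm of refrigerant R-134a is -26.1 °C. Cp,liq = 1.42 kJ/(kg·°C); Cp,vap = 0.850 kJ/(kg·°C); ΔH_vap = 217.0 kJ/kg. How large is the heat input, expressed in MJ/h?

liquid -48.6→-26.1 °C: 31.95 kJ/kg
vaporisation at -26.1 °C: 217 kJ/kg
vapour -26.1→69.3 °C: 81.09 kJ/kg
Δh = 31.95 + 217 + 81.09 = 330.04 kJ/kg
Q = ṁ·Δh = 8.540 kg/s × 330.04 kJ/kg = 2818.5 kJ/s
|Q| = 2818.5 kW = 10147 MJ/h

Q = 10100 MJ/h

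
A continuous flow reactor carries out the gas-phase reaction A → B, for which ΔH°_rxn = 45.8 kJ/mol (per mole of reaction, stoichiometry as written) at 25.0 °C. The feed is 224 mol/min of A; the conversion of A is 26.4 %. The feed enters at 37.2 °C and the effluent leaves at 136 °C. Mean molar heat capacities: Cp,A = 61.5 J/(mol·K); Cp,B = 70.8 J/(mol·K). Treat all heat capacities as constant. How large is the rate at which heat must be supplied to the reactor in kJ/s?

Extent of reaction ξ = 0.264 × 224 = 59.136 mol/min
Reaction term: ξ·ΔH°_rxn = 59.136 × 45.8 = 2708.4 kJ/min
Sensible, feed 37.2→25 °C: -168.07 kJ/min
Outlet flows (mol/min): A 164.86, B 59.136
Sensible, products 25→136 °C: 1590.2 kJ/min
Q = ΔH = 4130.5 kJ/min = 68.842 kW
Heat supplied = 68.842 kJ/s

Q_in = 68.8 kJ/s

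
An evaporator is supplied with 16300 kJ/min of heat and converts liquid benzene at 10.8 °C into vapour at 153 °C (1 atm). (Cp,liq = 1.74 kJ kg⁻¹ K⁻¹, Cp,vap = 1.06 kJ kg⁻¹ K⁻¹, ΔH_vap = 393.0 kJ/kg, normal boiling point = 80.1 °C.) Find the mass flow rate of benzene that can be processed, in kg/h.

Δh = 1.74×(80.1−10.8) + 393.0 + 1.06×(153−80.1) = 590.86 kJ/kg
Q = 16300 kJ/min = 271.67 kJ/s = 978000 kJ/h
ṁ = Q/Δh = 978000 / 590.86 = 1655.2 kg/h

ṁ = 1660 kg/h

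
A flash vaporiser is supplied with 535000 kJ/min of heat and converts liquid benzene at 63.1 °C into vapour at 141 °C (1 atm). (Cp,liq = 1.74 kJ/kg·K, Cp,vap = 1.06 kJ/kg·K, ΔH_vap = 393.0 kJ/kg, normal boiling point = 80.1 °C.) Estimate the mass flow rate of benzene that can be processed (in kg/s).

ṁ = 18.3 kg/s

Δh = 1.74×(80.1−63.1) + 393.0 + 1.06×(141−80.1) = 487.13 kJ/kg
Q = 535000 kJ/min = 8916.7 kJ/s = 8916.7 kJ/s
ṁ = Q/Δh = 8916.7 / 487.13 = 18.304 kg/s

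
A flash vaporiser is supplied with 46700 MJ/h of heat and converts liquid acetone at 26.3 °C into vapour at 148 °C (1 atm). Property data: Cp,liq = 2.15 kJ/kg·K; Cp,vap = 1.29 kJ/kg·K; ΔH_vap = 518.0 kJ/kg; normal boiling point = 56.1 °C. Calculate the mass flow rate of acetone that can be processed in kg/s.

ṁ = 18.5 kg/s

Δh = 2.15×(56.1−26.3) + 518.0 + 1.29×(148−56.1) = 700.62 kJ/kg
Q = 46700 MJ/h = 12972 kJ/s = 12972 kJ/s
ṁ = Q/Δh = 12972 / 700.62 = 18.515 kg/s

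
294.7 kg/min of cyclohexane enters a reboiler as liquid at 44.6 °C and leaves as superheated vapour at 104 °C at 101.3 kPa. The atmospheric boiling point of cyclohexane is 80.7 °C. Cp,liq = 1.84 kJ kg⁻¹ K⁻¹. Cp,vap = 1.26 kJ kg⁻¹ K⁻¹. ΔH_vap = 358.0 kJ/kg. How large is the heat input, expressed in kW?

Q = 2230 kW

liquid 44.6→80.7 °C: 66.424 kJ/kg
vaporisation at 80.7 °C: 358 kJ/kg
vapour 80.7→104 °C: 29.358 kJ/kg
Δh = 66.424 + 358 + 29.358 = 453.78 kJ/kg
Q = ṁ·Δh = 294.7 kg/min × 453.78 kJ/kg = 133730 kJ/min
|Q| = 2228.8 kW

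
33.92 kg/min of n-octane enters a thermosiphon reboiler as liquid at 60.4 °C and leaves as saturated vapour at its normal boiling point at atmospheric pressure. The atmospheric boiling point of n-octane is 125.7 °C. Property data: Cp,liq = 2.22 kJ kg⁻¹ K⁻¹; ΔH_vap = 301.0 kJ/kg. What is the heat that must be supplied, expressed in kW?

liquid 60.4→125.7 °C: 144.97 kJ/kg
vaporisation at 125.7 °C: 301 kJ/kg
Δh = 144.97 + 301 = 445.97 kJ/kg
Q = ṁ·Δh = 33.92 kg/min × 445.97 kJ/kg = 15127 kJ/min
|Q| = 252.12 kW

Q = 252 kW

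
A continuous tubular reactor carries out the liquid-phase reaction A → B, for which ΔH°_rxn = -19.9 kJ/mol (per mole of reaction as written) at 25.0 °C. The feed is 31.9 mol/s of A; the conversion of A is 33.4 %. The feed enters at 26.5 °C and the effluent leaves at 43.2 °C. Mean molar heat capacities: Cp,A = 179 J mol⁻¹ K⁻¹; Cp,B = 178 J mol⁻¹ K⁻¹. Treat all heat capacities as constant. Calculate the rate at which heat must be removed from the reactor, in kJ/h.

Q_out = 421000 kJ/h

Extent of reaction ξ = 0.334 × 31.9 = 10.655 mol/s
Reaction term: ξ·ΔH°_rxn = 10.655 × -19.9 = -212.03 kJ/s
Sensible, feed 26.5→25 °C: -8.5651 kJ/s
Outlet flows (mol/s): A 21.245, B 10.655
Sensible, products 25→43.2 °C: 103.73 kJ/s
Q = ΔH = -116.86 kJ/s = -116.86 kW
Heat removed = 420700 kJ/h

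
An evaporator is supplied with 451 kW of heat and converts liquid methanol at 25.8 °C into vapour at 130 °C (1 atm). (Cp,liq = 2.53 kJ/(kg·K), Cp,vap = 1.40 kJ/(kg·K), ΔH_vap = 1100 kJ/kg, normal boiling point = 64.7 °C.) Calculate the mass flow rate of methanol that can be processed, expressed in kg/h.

ṁ = 1260 kg/h

Δh = 2.53×(64.7−25.8) + 1100 + 1.40×(130−64.7) = 1289.8 kJ/kg
Q = 451 kW = 451 kJ/s = 1.6236e+06 kJ/h
ṁ = Q/Δh = 1.6236e+06 / 1289.8 = 1258.8 kg/h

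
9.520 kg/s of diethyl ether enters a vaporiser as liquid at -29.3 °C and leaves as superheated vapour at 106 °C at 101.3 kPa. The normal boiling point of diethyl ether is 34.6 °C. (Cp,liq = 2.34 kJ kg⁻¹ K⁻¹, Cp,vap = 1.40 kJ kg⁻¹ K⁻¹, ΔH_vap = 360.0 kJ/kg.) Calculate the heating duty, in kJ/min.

Q = 348000 kJ/min

liquid -29.3→34.6 °C: 149.53 kJ/kg
vaporisation at 34.6 °C: 360 kJ/kg
vapour 34.6→106 °C: 99.96 kJ/kg
Δh = 149.53 + 360 + 99.96 = 609.49 kJ/kg
Q = ṁ·Δh = 9.520 kg/s × 609.49 kJ/kg = 5802.3 kJ/s
|Q| = 5802.3 kW = 348140 kJ/min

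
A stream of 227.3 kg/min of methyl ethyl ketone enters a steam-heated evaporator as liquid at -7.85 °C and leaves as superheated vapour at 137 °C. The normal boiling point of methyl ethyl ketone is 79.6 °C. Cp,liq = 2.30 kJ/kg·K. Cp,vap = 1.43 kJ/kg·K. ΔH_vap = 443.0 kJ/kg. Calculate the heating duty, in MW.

Q = 2.75 MW

liquid -7.85→79.6 °C: 201.13 kJ/kg
vaporisation at 79.6 °C: 443 kJ/kg
vapour 79.6→137 °C: 82.082 kJ/kg
Δh = 201.13 + 443 + 82.082 = 726.22 kJ/kg
Q = ṁ·Δh = 227.3 kg/min × 726.22 kJ/kg = 165070 kJ/min
|Q| = 2751.2 kW = 2.7512 MW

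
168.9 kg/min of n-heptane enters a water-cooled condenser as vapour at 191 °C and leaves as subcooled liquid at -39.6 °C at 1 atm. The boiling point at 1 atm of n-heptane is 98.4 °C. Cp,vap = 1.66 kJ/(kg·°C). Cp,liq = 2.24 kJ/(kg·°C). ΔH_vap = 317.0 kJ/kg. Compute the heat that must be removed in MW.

vapour 191→98.4 °C: -153.72 kJ/kg
condensation at 98.4 °C: -317 kJ/kg
liquid 98.4→-39.6 °C: -309.12 kJ/kg
Δh = -153.72 + -317 + -309.12 = -779.84 kJ/kg
Q = ṁ·Δh = 168.9 kg/min × -779.84 kJ/kg = -131710 kJ/min
|Q| = 2195.2 kW = 2.1952 MW

Q_c = 2.20 MW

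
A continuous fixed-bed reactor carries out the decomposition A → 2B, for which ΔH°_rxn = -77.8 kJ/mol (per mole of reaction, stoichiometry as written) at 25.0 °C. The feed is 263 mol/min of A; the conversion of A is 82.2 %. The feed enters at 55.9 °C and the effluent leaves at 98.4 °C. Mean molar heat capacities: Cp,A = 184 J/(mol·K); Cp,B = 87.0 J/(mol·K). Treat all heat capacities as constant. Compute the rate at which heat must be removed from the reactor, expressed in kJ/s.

Q_out = 249 kJ/s

Extent of reaction ξ = 0.822 × 263 = 216.19 mol/min
Reaction term: ξ·ΔH°_rxn = 216.19 × -77.8 = -16819 kJ/min
Sensible, feed 55.9→25 °C: -1495.3 kJ/min
Outlet flows (mol/min): A 46.814, B 432.37
Sensible, products 25→98.4 °C: 3393.3 kJ/min
Q = ΔH = -14921 kJ/min = -248.69 kW
Heat removed = 248.69 kJ/s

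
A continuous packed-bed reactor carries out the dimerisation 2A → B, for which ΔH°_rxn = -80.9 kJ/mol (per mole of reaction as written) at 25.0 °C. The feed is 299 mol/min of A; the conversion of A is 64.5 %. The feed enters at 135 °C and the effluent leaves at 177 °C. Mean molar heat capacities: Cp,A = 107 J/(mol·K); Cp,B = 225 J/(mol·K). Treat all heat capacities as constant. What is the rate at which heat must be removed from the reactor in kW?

Extent of reaction ξ = 0.645 × 299 / 2 = 96.428 mol/min
Reaction term: ξ·ΔH°_rxn = 96.428 × -80.9 = -7801 kJ/min
Sensible, feed 135→25 °C: -3519.2 kJ/min
Outlet flows (mol/min): A 106.14, B 96.428
Sensible, products 25→177 °C: 5024.2 kJ/min
Q = ΔH = -6296.1 kJ/min = -104.93 kW
Heat removed = 104.93 kW

Q_out = 105 kW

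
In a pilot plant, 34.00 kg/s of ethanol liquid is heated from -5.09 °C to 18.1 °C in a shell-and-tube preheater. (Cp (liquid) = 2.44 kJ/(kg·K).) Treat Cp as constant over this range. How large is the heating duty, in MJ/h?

Q = 6930 MJ/h

Q = ṁ·Cp·ΔT = 34.00 × 2.44 × (18.1 − -5.09) = 1923.8 kJ/s
Heating duty = 6925.8 MJ/h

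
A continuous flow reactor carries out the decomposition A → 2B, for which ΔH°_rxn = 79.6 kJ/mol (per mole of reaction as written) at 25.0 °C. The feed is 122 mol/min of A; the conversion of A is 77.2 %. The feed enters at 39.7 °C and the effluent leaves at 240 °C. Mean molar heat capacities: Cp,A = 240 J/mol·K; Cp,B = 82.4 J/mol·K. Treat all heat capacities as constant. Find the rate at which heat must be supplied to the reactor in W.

Q_in = 197000 W

Extent of reaction ξ = 0.772 × 122 = 94.184 mol/min
Reaction term: ξ·ΔH°_rxn = 94.184 × 79.6 = 7497 kJ/min
Sensible, feed 39.7→25 °C: -430.42 kJ/min
Outlet flows (mol/min): A 27.816, B 188.37
Sensible, products 25→240 °C: 4772.4 kJ/min
Q = ΔH = 11839 kJ/min = 197.32 kW
Heat supplied = 197320 W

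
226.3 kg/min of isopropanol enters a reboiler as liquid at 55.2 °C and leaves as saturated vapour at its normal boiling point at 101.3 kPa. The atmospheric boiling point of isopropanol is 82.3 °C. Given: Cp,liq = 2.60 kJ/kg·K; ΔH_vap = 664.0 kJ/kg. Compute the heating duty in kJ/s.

liquid 55.2→82.3 °C: 70.46 kJ/kg
vaporisation at 82.3 °C: 664 kJ/kg
Δh = 70.46 + 664 = 734.46 kJ/kg
Q = ṁ·Δh = 226.3 kg/min × 734.46 kJ/kg = 166210 kJ/min
|Q| = 2770.1 kW

Q = 2770 kJ/s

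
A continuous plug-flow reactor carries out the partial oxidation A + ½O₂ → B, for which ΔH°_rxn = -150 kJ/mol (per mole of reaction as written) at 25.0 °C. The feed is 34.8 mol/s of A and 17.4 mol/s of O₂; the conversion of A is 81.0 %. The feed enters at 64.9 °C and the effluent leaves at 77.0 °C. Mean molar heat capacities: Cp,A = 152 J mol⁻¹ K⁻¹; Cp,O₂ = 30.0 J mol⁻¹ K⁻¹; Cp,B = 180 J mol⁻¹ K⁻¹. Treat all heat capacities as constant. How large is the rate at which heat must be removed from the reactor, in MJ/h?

Q_out = 14900 MJ/h

Extent of reaction ξ = 0.810 × 34.8 = 28.188 mol/s
Reaction term: ξ·ΔH°_rxn = 28.188 × -150 = -4228.2 kJ/s
Sensible, feed 64.9→25 °C: -231.88 kJ/s
Outlet flows (mol/s): A 6.612, O₂ 3.306, B 28.188
Sensible, products 25→77.0 °C: 321.26 kJ/s
Q = ΔH = -4138.8 kJ/s = -4138.8 kW
Heat removed = 14900 MJ/h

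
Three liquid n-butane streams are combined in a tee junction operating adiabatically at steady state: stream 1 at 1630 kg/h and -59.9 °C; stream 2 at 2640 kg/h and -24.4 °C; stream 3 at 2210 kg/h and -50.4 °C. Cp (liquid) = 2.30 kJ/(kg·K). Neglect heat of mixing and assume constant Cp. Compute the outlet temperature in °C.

Adiabatic, steady state ⇒ Σ ṁᵢCp,ᵢ(T_out − Tᵢ) = 0
T_out = Σ ṁᵢCp,ᵢTᵢ / Σ ṁᵢCp,ᵢ
      = -628910 / 14904 = -42.197 °C

T_out = -42.2 °C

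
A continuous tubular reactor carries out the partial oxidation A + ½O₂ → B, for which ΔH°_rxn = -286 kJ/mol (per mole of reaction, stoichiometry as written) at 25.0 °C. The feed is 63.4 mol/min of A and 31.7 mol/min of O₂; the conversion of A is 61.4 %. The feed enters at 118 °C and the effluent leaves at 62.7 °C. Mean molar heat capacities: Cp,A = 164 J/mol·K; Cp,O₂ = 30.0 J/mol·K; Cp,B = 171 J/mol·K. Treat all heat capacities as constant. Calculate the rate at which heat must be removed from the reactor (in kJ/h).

Q_out = 706000 kJ/h

Extent of reaction ξ = 0.614 × 63.4 = 38.928 mol/min
Reaction term: ξ·ΔH°_rxn = 38.928 × -286 = -11133 kJ/min
Sensible, feed 118→25 °C: -1055.4 kJ/min
Outlet flows (mol/min): A 24.472, O₂ 12.236, B 38.928
Sensible, products 25→62.7 °C: 416.1 kJ/min
Q = ΔH = -11773 kJ/min = -196.21 kW
Heat removed = 706360 kJ/h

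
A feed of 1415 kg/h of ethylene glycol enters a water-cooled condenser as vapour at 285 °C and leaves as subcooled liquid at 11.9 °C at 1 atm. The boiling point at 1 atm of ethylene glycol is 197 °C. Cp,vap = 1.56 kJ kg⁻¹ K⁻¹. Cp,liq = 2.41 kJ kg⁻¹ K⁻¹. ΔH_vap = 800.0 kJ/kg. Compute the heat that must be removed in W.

Q_c = 544000 W

vapour 285→197 °C: -137.28 kJ/kg
condensation at 197 °C: -800 kJ/kg
liquid 197→11.9 °C: -446.09 kJ/kg
Δh = -137.28 + -800 + -446.09 = -1383.4 kJ/kg
Q = ṁ·Δh = 1415 kg/h × -1383.4 kJ/kg = -1.9575e+06 kJ/h
|Q| = 543.74 kW = 543740 W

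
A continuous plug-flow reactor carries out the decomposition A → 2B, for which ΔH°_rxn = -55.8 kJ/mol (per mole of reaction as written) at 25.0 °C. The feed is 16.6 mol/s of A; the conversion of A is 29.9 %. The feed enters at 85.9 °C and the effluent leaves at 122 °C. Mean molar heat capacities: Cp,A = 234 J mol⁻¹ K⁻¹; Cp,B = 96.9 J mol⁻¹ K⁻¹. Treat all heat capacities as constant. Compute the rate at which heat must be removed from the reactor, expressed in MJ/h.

Q_out = 562 MJ/h

Extent of reaction ξ = 0.299 × 16.6 = 4.9634 mol/s
Reaction term: ξ·ΔH°_rxn = 4.9634 × -55.8 = -276.96 kJ/s
Sensible, feed 85.9→25 °C: -236.56 kJ/s
Outlet flows (mol/s): A 11.637, B 9.9268
Sensible, products 25→122 °C: 357.43 kJ/s
Q = ΔH = -156.09 kJ/s = -156.09 kW
Heat removed = 561.91 MJ/h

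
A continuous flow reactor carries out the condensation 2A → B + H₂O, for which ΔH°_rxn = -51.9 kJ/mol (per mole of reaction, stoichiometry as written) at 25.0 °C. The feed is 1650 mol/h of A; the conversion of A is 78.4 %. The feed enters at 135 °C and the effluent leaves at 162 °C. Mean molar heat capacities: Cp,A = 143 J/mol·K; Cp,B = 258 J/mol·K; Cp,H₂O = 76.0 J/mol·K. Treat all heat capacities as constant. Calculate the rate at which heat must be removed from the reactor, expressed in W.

Extent of reaction ξ = 0.784 × 1650 / 2 = 646.8 mol/h
Reaction term: ξ·ΔH°_rxn = 646.8 × -51.9 = -33569 kJ/h
Sensible, feed 135→25 °C: -25954 kJ/h
Outlet flows (mol/h): A 356.4, B 646.8, H₂O 646.8
Sensible, products 25→162 °C: 36579 kJ/h
Q = ΔH = -22945 kJ/h = -6.3736 kW
Heat removed = 6373.6 W

Q_out = 6370 W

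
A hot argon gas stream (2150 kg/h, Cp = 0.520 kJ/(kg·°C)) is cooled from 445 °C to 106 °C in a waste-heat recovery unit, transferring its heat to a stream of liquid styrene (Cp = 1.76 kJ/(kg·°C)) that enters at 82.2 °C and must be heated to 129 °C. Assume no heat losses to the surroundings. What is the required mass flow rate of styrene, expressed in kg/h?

Heat released by hot stream: Q = 2150 × 0.520 × (445 − 106) = 379000 kJ/h
Energy balance on cold side (adiabatic exchanger): Q = ṁ_c·Cp_c·(T_c,out − T_c,in)
ṁ_c = 379000 / [1.76 × (129 − 82.2)] = 4601.3 kg/h

ṁ_c = 4600 kg/h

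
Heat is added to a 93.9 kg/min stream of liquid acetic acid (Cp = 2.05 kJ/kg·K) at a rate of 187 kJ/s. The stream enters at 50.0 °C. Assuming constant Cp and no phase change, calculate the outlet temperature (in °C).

T_out = 108 °C

Q = 187 kJ/s = 11220 kJ/min
ΔT = Q/(ṁ·Cp) = 11220/(93.9×2.05) = 58.287 K
T_out = 50.0 + 58.287 = 108.29 °C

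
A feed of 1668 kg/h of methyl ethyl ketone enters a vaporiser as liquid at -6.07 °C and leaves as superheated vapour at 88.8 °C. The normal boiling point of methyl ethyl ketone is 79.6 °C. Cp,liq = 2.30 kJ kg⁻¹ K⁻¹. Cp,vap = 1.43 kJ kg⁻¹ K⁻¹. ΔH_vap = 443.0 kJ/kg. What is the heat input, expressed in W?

Q = 303000 W

liquid -6.07→79.6 °C: 197.04 kJ/kg
vaporisation at 79.6 °C: 443 kJ/kg
vapour 79.6→88.8 °C: 13.156 kJ/kg
Δh = 197.04 + 443 + 13.156 = 653.2 kJ/kg
Q = ṁ·Δh = 1668 kg/h × 653.2 kJ/kg = 1.0895e+06 kJ/h
|Q| = 302.65 kW = 302650 W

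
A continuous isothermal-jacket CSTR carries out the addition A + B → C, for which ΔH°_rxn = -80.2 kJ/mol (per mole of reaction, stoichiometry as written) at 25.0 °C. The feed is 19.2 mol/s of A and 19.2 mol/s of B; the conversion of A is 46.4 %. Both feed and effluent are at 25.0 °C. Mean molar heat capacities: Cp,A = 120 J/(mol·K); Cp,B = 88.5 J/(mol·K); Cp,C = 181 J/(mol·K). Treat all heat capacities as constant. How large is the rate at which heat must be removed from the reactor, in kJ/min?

Q_out = 42900 kJ/min

Extent of reaction ξ = 0.464 × 19.2 = 8.9088 mol/s
Reaction term: ξ·ΔH°_rxn = 8.9088 × -80.2 = -714.49 kJ/s
Q = ΔH = -714.49 kJ/s = -714.49 kW
Heat removed = 42869 kJ/min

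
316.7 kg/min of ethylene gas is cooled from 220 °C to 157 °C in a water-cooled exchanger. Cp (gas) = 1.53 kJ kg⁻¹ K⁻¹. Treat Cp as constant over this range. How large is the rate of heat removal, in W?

Q = ṁ·Cp·ΔT = 316.7 × 1.53 × (157 − 220) = -30527 kJ/min
Converting: 30527 / 60 s = 508.78 kW
Cooling duty = 508780 W

Q_c = 509000 W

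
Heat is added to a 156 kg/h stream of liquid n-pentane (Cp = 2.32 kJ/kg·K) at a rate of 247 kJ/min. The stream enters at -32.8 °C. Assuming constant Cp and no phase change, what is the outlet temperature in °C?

T_out = 8.15 °C

Q = 247 kJ/min = 14820 kJ/h
ΔT = Q/(ṁ·Cp) = 14820/(156×2.32) = 40.948 K
T_out = -32.8 + 40.948 = 8.1483 °C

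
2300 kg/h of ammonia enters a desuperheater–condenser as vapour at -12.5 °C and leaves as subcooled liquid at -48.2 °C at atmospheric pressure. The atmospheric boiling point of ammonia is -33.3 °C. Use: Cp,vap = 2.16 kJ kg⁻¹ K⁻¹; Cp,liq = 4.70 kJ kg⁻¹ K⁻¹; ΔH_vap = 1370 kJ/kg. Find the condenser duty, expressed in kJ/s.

Q_c = 949 kJ/s

vapour -12.5→-33.3 °C: -44.928 kJ/kg
condensation at -33.3 °C: -1370 kJ/kg
liquid -33.3→-48.2 °C: -70.03 kJ/kg
Δh = -44.928 + -1370 + -70.03 = -1485 kJ/kg
Q = ṁ·Δh = 2300 kg/h × -1485 kJ/kg = -3.4154e+06 kJ/h
|Q| = 948.72 kW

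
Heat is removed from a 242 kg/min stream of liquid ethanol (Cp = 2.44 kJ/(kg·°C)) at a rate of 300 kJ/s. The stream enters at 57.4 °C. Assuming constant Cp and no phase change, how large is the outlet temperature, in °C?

Q = 300 kJ/s = 18000 kJ/min
ΔT = Q/(ṁ·Cp) = 18000/(242×2.44) = 30.484 K
T_out = 57.4 − 30.484 = 26.916 °C

T_out = 26.9 °C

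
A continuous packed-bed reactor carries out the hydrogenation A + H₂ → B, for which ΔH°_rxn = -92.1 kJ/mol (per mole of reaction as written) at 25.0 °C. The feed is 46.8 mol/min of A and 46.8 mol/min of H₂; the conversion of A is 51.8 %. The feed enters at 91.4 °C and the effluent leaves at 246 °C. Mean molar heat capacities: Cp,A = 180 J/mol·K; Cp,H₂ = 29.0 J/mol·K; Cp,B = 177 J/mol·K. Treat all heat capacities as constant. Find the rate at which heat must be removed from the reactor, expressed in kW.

Q_out = 14.9 kW

Extent of reaction ξ = 0.518 × 46.8 = 24.242 mol/min
Reaction term: ξ·ΔH°_rxn = 24.242 × -92.1 = -2232.7 kJ/min
Sensible, feed 91.4→25 °C: -649.47 kJ/min
Outlet flows (mol/min): A 22.558, H₂ 22.558, B 24.242
Sensible, products 25→246 °C: 1990.2 kJ/min
Q = ΔH = -891.99 kJ/min = -14.867 kW
Heat removed = 14.867 kW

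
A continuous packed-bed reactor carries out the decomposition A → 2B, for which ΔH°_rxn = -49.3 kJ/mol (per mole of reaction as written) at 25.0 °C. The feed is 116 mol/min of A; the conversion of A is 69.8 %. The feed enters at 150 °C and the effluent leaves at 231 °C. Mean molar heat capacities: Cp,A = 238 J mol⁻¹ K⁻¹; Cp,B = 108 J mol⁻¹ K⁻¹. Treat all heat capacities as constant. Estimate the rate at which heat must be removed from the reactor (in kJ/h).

Q_out = 127000 kJ/h

Extent of reaction ξ = 0.698 × 116 = 80.968 mol/min
Reaction term: ξ·ΔH°_rxn = 80.968 × -49.3 = -3991.7 kJ/min
Sensible, feed 150→25 °C: -3451 kJ/min
Outlet flows (mol/min): A 35.032, B 161.94
Sensible, products 25→231 °C: 5320.3 kJ/min
Q = ΔH = -2122.4 kJ/min = -35.374 kW
Heat removed = 127350 kJ/h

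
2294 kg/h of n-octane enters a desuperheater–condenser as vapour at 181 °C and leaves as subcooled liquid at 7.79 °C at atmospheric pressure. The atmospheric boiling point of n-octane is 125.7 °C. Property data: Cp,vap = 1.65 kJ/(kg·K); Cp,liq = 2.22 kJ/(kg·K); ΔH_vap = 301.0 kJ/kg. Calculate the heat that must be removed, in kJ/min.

Q_c = 25000 kJ/min

vapour 181→125.7 °C: -91.245 kJ/kg
condensation at 125.7 °C: -301 kJ/kg
liquid 125.7→7.79 °C: -261.76 kJ/kg
Δh = -91.245 + -301 + -261.76 = -654.01 kJ/kg
Q = ṁ·Δh = 2294 kg/h × -654.01 kJ/kg = -1.5003e+06 kJ/h
|Q| = 416.75 kW = 25005 kJ/min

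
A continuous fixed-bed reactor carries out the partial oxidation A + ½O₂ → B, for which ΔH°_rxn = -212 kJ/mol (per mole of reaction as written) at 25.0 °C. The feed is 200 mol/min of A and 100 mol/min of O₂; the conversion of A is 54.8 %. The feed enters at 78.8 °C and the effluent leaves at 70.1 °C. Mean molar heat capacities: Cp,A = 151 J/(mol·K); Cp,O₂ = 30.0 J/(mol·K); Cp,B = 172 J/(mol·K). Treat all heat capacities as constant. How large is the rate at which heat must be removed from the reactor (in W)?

Q_out = 392000 W

Extent of reaction ξ = 0.548 × 200 = 109.6 mol/min
Reaction term: ξ·ΔH°_rxn = 109.6 × -212 = -23235 kJ/min
Sensible, feed 78.8→25 °C: -1786.2 kJ/min
Outlet flows (mol/min): A 90.4, O₂ 45.2, B 109.6
Sensible, products 25→70.1 °C: 1527 kJ/min
Q = ΔH = -23494 kJ/min = -391.57 kW
Heat removed = 391570 W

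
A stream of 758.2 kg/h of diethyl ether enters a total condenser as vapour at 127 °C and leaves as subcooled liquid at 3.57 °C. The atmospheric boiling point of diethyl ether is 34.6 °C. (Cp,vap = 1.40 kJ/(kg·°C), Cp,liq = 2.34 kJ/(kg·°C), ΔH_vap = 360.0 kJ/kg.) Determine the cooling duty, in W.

Q_c = 118000 W

vapour 127→34.6 °C: -129.36 kJ/kg
condensation at 34.6 °C: -360 kJ/kg
liquid 34.6→3.57 °C: -72.61 kJ/kg
Δh = -129.36 + -360 + -72.61 = -561.97 kJ/kg
Q = ṁ·Δh = 758.2 kg/h × -561.97 kJ/kg = -426090 kJ/h
|Q| = 118.36 kW = 118360 W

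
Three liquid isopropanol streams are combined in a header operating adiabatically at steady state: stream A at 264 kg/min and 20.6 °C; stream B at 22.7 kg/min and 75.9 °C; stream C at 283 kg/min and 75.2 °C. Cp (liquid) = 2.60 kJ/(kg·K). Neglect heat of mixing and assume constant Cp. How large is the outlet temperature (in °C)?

Adiabatic, steady state ⇒ Σ ṁᵢCp,ᵢ(T_out − Tᵢ) = 0
Σ ṁᵢCp,ᵢTᵢ = 264×2.60×20.6 + 22.7×2.60×75.9 + 283×2.60×75.2 = 73952
Σ ṁᵢCp,ᵢ = 264×2.60 + 22.7×2.60 + 283×2.60 = 1481.2
T_out = 73952 / 1481.2 = 49.926 °C

T_out = 49.9 °C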